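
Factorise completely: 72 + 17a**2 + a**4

(a**2 + 8)(a**2 + 9)

Substitute u = a**2 to get a quadratic in u, then factor.
a**2 + 9 is irreducible over ℤ (sum of squares).
a**2 + 8 is irreducible over ℤ (always positive, so no real roots).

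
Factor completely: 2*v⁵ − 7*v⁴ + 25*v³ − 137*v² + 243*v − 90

Testing divisors of the constant over divisors of the leading coefficient, v = 2 is a root, so (v − 2) divides it; the quotient is 2*v⁴ − 3*v³ + 19*v² − 99*v + 45.
Continuing, v = 3 is a root, so (v − 3) is a factor; dividing leaves 2*v³ + 3*v² + 28*v − 15.
Continuing, v = 1/2 is a root, so (2*v − 1) is a factor; dividing leaves v² + 2*v + 15.
The quadratic v² + 2*v + 15 has discriminant −56 < 0 and is irreducible over ℤ.

(2*v − 1)*(v − 2)*(v − 3)*(v² + 2*v + 15)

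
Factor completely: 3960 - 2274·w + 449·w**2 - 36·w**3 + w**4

(w - 11)·(w - 15)·(w - 4)·(w - 6)

By the rational root theorem, w = 6 is a root, so (w - 6) is a factor; dividing leaves w**3 - 30·w**2 + 269·w - 660.
Next, w = 11 is a root, so (w - 11) divides it; the quotient is w**2 - 19·w + 60.
The remaining quadratic factors as (w - 4)(w - 15).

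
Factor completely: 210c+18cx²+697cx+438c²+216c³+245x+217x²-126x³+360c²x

Group: 4c(54c²+117cx+42c+63x²+49x) + (-2x+5)(54c²+117cx+42c+63x²+49x); both groups contain (54c²+117cx+42c+63x²+49x), so (4c-2x+5) is a factor with cofactor 54c²+117cx+42c+63x²+49x.
The cofactor groups again: 54c²+117cx+42c+63x²+49x = 9c(6c+7x) + (9x+7)(6c+7x); both groups contain (6c+7x), giving (9c+9x+7)(6c+7x).

(4c-2x+5)(6c+7x)(9c+9x+7)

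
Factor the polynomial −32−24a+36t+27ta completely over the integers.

(3a+4)(9t−8)

Group as (27ta+36t) + (−24a−32) = 9t(3a+4) − 8(3a+4).
Both groups share the factor (3a+4).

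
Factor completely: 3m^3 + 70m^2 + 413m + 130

(3m + 1)(m + 10)(m + 13)

Among the possible rational roots, m = -1/3 is a root, giving the factor (3m + 1) and quotient m^2 + 23m + 130.
The remaining quadratic factors as (m + 10)(m + 13).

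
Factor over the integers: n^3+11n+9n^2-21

(n+3)(n+7)(n-1)

Testing divisors of the constant over divisors of the leading coefficient, n = -3 is a root, so (n+3) is a factor; dividing leaves n^2+6n-7.
The remaining quadratic factors as (n+7)(n-1).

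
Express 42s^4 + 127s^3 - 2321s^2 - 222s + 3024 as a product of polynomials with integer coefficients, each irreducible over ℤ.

(6s + 7)(7s - 8)(s + 9)(s - 6)

Among the possible rational roots, s = -9 is a root, so (s + 9) divides it; the quotient is 42s^3 - 251s^2 - 62s + 336.
Next, s = -7/6 is a root, giving the factor (6s + 7) and quotient 7s^2 - 50s + 48.
The remaining quadratic factors as (s - 6)(7s - 8).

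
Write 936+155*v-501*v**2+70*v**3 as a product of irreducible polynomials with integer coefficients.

(2*v-13)*(5*v-9)*(7*v+8)

Testing divisors of the constant over divisors of the leading coefficient, v = 9/5 is a root, so (5*v-9) divides it; the quotient is 14*v**2-75*v-104.
The remaining quadratic factors as (2*v-13)(7*v+8).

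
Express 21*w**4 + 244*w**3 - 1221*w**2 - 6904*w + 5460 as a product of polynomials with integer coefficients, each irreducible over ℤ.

(3*w + 13)*(7*w - 5)*(w + 14)*(w - 6)

Trying the rational-root candidates, w = 6 is a root, so (w - 6) is a factor; dividing leaves 21*w**3 + 370*w**2 + 999*w - 910.
Next, w = -13/3 is a root, so (3*w + 13) is a factor; dividing leaves 7*w**2 + 93*w - 70.
The remaining quadratic factors as (7*w - 5)(w + 14).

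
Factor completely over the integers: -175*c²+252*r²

Factor out 7, leaving 36*r²-25*c², which is a difference of two squares.

7*(6*r-5*c)*(6*r+5*c)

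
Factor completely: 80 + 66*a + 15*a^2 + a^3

Testing divisors of the constant over divisors of the leading coefficient, a = −5 is a root, giving the factor (a + 5) and quotient a^2 + 10*a + 16.
The remaining quadratic factors as (a + 8)(a + 2).

(a + 2)*(a + 5)*(a + 8)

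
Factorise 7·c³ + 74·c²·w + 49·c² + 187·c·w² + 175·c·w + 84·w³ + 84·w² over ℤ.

(7·c + 4·w)·(c + 3·w)·(c + 7·w + 7)

Group: c·(7·c² + 25·c·w + 12·w²) + (7·w + 7)·(7·c² + 25·c·w + 12·w²); both groups contain (7·c² + 25·c·w + 12·w²), so (c + 7·w + 7) is a factor with cofactor 7·c² + 25·c·w + 12·w².
The cofactor groups again: 7·c² + 25·c·w + 12·w² = 7·c·(c + 3·w) + 4·w·(c + 3·w); both groups contain (c + 3·w), giving (7·c + 4·w)·(c + 3·w).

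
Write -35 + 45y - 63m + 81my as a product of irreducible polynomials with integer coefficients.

(9m + 5)(9y - 7)

Group as (81my - 63m) + (45y - 35) = 9m(9y - 7) + 5(9y - 7).
Both groups share the factor (9y - 7).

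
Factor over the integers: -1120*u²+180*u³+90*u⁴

10*u²*(3*u+14)*(3*u-8)

Pull out the common factor 10*u², then factor the remaining trinomial.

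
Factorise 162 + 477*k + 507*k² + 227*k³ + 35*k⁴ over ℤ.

(5*k + 6)*(7*k + 9)*(k + 1)*(k + 3)

Among the possible rational roots, k = -6/5 is a root, so (5*k + 6) is a factor; dividing leaves 7*k³ + 37*k² + 57*k + 27.
Continuing, k = -3 is a root, so (k + 3) divides it; the quotient is 7*k² + 16*k + 9.
The remaining quadratic factors as (7*k + 9)(k + 1).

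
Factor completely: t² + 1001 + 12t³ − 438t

(3t − 11)(4t − 13)(t + 7)

Testing divisors of the constant over divisors of the leading coefficient, t = −7 is a root, giving the factor (t + 7) and quotient 12t² − 83t + 143.
The remaining quadratic factors as (4t − 13)(3t − 11).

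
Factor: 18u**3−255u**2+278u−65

(3u−1)(6u−5)(u−13)

Testing divisors of the constant over divisors of the leading coefficient, u = 1/3 is a root, giving the factor (3u−1) and quotient 6u**2−83u+65.
The remaining quadratic factors as (6u−5)(u−13).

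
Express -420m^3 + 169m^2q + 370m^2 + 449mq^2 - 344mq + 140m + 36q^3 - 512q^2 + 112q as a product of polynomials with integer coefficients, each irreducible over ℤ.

Group: 5m(-84m^2 + 101mq + 74m + 9q^2 - 128q + 28) + 4q(-84m^2 + 101mq + 74m + 9q^2 - 128q + 28); both groups contain (-84m^2 + 101mq + 74m + 9q^2 - 128q + 28), so (5m + 4q) is a factor with cofactor -84m^2 + 101mq + 74m + 9q^2 - 128q + 28.
The cofactor groups again: -84m^2 + 101mq + 74m + 9q^2 - 128q + 28 = -12m(7m - 9q + 2) + (-q + 14)(7m - 9q + 2); both groups contain (7m - 9q + 2), giving -(12m + q - 14)(7m - 9q + 2).

-(12m + q - 14)(5m + 4q)(7m - 9q + 2)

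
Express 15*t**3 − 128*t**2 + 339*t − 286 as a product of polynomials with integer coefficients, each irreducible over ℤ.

(3*t − 13)*(5*t − 11)*(t − 2)

Among the possible rational roots, t = 11/5 is a root, so (5*t − 11) is a factor; dividing leaves 3*t**2 − 19*t + 26.
The remaining quadratic factors as (3*t − 13)(t − 2).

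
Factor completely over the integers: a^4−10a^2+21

(a^2−3)(a^2−7)

Substitute u = a^2 to get a quadratic in u, then factor.
a^2−3 is irreducible over ℤ (3 is not a perfect square).
a^2−7 is irreducible over ℤ (7 is not a perfect square).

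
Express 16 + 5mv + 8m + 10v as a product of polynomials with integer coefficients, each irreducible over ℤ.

(5v + 8)(m + 2)

Group as (5mv + 8m) + (10v + 16) = m(5v + 8) + 2(5v + 8).
Both groups share the factor (5v + 8).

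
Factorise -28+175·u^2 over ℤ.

7·(5·u+2)·(5·u-2)

Every term has a factor of 7. Then 25·u^2-4 = (5·u)² − (2)².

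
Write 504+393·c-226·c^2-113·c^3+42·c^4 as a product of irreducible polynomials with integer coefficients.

By the rational root theorem, c = 3 is a root, so (c-3) is a factor; dividing leaves 42·c^3+13·c^2-187·c-168.
Continuing, c = -3/2 is a root, so (2·c+3) is a factor; dividing leaves 21·c^2-25·c-56.
The remaining quadratic factors as (3·c-7)(7·c+8).

(2·c+3)·(3·c-7)·(7·c+8)·(c-3)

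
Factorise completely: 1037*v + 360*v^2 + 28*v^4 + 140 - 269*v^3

Among the possible rational roots, v = -1/7 is a root, giving the factor (7*v + 1) and quotient 4*v^3 - 39*v^2 + 57*v + 140.
Next, v = 4 is a root, giving the factor (v - 4) and quotient 4*v^2 - 23*v - 35.
The remaining quadratic factors as (4*v + 5)(v - 7).

(4*v + 5)*(7*v + 1)*(v - 4)*(v - 7)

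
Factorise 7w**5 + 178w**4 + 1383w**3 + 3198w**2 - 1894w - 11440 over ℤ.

(7w - 11)(w + 13)(w + 8)(w**2 + 6w + 10)

Trying the rational-root candidates, w = 11/7 is a root, so (7w - 11) divides it; the quotient is w**4 + 27w**3 + 240w**2 + 834w + 1040.
Next, w = -13 is a root, giving the factor (w + 13) and quotient w**3 + 14w**2 + 58w + 80.
Next, w = -8 is a root, so (w + 8) is a factor; dividing leaves w**2 + 6w + 10.
The quadratic w**2 + 6w + 10 has discriminant -4 < 0 and is irreducible over ℤ.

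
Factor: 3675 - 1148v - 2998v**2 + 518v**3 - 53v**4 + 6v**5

Among the possible rational roots, v = -7/6 is a root, so (6v + 7) divides it; the quotient is v**4 - 10v**3 + 98v**2 - 614v + 525.
Continuing, v = 7 is a root, so (v - 7) divides it; the quotient is v**3 - 3v**2 + 77v - 75.
Next, v = 1 is a root, so (v - 1) is a factor; dividing leaves v**2 - 2v + 75.
The quadratic v**2 - 2v + 75 has discriminant -296 < 0 and is irreducible over ℤ.

(6v + 7)(v - 1)(v - 7)(v**2 - 2v + 75)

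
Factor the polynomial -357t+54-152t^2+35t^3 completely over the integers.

Testing divisors of the constant over divisors of the leading coefficient, t = 1/7 is a root, so (7t-1) is a factor; dividing leaves 5t^2-21t-54.
The remaining quadratic factors as (t-6)(5t+9).

(5t+9)(7t-1)(t-6)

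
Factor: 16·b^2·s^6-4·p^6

Every term has a factor of 4; factoring it out leaves 4·b^2·s^6-p^6.
Recognize a difference of squares with the parts 2·b·s^3 and p^3.

4·(2·b·s^3+p^3)·(2·b·s^3-p^3)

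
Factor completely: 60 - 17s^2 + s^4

(s^2 - 12)(s^2 - 5)

Substitute u = s^2 to get a quadratic in u, then factor.
s^2 - 5 is irreducible over ℤ (5 is not a perfect square).
s^2 - 12 is irreducible over ℤ (12 is not a perfect square).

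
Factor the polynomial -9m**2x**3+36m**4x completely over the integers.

Every term has a factor of 9m**2x. Then 4m**2-x**2 = (2m)² − (x)².

9m**2x(2m+x)(2m-x)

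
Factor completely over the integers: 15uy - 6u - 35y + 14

(3u - 7)(5y - 2)

Group as (15uy - 6u) + (-35y + 14) = 3u(5y - 2) - 7(5y - 2).
Both groups share the factor (5y - 2).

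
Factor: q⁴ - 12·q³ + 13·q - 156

(q - 12)·(q³ + 13)

Group as (q⁴ + 13·q) + (-12·q³ - 156) = q·(q³ + 13) - 12·(q³ + 13).
Both groups share the factor (q³ + 13).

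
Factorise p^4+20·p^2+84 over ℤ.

(p^2+14)·(p^2+6)

Substitute u = p^2 to get a quadratic in u, then factor.
p^2+14 is irreducible over ℤ (always positive, so no real roots).
p^2+6 is irreducible over ℤ (always positive, so no real roots).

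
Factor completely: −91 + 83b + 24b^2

(3b + 13)(8b − 7)

Need a pair with product 24·(−91) = −2184 and sum 83: that's 104 and −21.
Split the middle term: 24b^2 + 104b − 21b − 91 = 8b(3b + 13) − 7(3b + 13).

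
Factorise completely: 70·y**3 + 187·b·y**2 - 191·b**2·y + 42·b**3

(2·b - 5·y)·(3·b - 7·y)·(7·b + 2·y)

Group: 3·b·(14·b**2 - 31·b·y - 10·y**2) - 7·y·(14·b**2 - 31·b·y - 10·y**2); both groups contain (14·b**2 - 31·b·y - 10·y**2), so (3·b - 7·y) is a factor with cofactor 14·b**2 - 31·b·y - 10·y**2.
The cofactor groups again: 14·b**2 - 31·b·y - 10·y**2 = 7·b·(2·b - 5·y) + 2·y·(2·b - 5·y); both groups contain (2·b - 5·y), giving (7·b + 2·y)·(2·b - 5·y).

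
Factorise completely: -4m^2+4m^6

4m^2(m+1)(m-1)(m^2+1)

Factor out 4m^2 first: what remains is m^4-1.
Recognize a difference of squares with the parts m^2 and 1.
m^2-1 is again a difference of squares: (m-1)(m+1).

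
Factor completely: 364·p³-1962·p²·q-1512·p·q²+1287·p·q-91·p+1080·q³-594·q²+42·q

(13·p-6·q)·(14·p+15·q-7)·(2·p-12·q+1)

Group: 13·p·(28·p²-138·p·q-180·q²+99·q-7) - 6·q·(28·p²-138·p·q-180·q²+99·q-7); both groups contain (28·p²-138·p·q-180·q²+99·q-7), so (13·p-6·q) is a factor with cofactor 28·p²-138·p·q-180·q²+99·q-7.
The cofactor groups again: 28·p²-138·p·q-180·q²+99·q-7 = 14·p·(2·p-12·q+1) + (15·q-7)·(2·p-12·q+1); both groups contain (2·p-12·q+1), giving (14·p+15·q-7)·(2·p-12·q+1).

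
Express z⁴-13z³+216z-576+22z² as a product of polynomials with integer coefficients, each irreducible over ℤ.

Among the possible rational roots, z = 8 is a root, so (z-8) divides it; the quotient is z³-5z²-18z+72.
Then z = 6 is a root, so (z-6) divides it; the quotient is z²+z-12.
The remaining quadratic factors as (z+4)(z-3).

(z+4)(z-3)(z-6)(z-8)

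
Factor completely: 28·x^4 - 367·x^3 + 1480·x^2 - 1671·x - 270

(4·x - 9)·(7·x + 1)·(x - 5)·(x - 6)

Testing divisors of the constant over divisors of the leading coefficient, x = 6 is a root, so (x - 6) divides it; the quotient is 28·x^3 - 199·x^2 + 286·x + 45.
Then x = 9/4 is a root, so (4·x - 9) divides it; the quotient is 7·x^2 - 34·x - 5.
The remaining quadratic factors as (7·x + 1)(x - 5).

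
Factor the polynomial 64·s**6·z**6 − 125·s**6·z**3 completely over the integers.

s**6·z**3·(4·z − 5)·(16·z**2 + 20·z + 25)

Factor out s**6·z**3 first: what remains is 64·z**3 − 125.
Recognize a difference of cubes with the parts 4·z and 5.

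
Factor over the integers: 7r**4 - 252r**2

Pull out the common factor 7r**2; r**2 - 36 is a difference of squares.

7r**2(r + 6)(r - 6)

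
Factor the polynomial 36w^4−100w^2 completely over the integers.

Factor out 4w^2, leaving 9w^2−25, which is a difference of two squares.

4w^2(3w+5)(3w−5)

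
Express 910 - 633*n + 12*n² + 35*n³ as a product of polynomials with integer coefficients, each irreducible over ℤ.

(5*n - 14)*(7*n - 13)*(n + 5)

By the rational root theorem, n = 14/5 is a root, giving the factor (5*n - 14) and quotient 7*n² + 22*n - 65.
The remaining quadratic factors as (n + 5)(7*n - 13).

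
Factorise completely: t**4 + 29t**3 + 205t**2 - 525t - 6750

(t + 10)(t + 15)(t + 9)(t - 5)

Testing divisors of the constant over divisors of the leading coefficient, t = -9 is a root, so (t + 9) divides it; the quotient is t**3 + 20t**2 + 25t - 750.
Then t = 5 is a root, giving the factor (t - 5) and quotient t**2 + 25t + 150.
The remaining quadratic factors as (t + 15)(t + 10).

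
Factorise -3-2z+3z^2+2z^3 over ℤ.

Among the possible rational roots, z = -3/2 is a root, so (2z+3) divides it; the quotient is z^2-1.
The remaining quadratic factors as (z+1)(z-1).

(2z+3)(z+1)(z-1)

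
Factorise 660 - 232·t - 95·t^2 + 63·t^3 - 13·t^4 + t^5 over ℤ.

Trying the rational-root candidates, t = 3 is a root, giving the factor (t - 3) and quotient t^4 - 10·t^3 + 33·t^2 + 4·t - 220.
Then t = -2 is a root, giving the factor (t + 2) and quotient t^3 - 12·t^2 + 57·t - 110.
Next, t = 5 is a root, so (t - 5) divides it; the quotient is t^2 - 7·t + 22.
The quadratic t^2 - 7·t + 22 has discriminant -39 < 0 and is irreducible over ℤ.

(t + 2)·(t - 3)·(t - 5)·(t^2 - 7·t + 22)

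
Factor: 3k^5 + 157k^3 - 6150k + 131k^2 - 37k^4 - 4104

Testing divisors of the constant over divisors of the leading coefficient, k = -4 is a root, giving the factor (k + 4) and quotient 3k^4 - 49k^3 + 353k^2 - 1281k - 1026.
Then k = -2/3 is a root, giving the factor (3k + 2) and quotient k^3 - 17k^2 + 129k - 513.
Continuing, k = 9 is a root, so (k - 9) divides it; the quotient is k^2 - 8k + 57.
The quadratic k^2 - 8k + 57 has discriminant -164 < 0 and is irreducible over ℤ.

(3k + 2)(k + 4)(k - 9)(k^2 - 8k + 57)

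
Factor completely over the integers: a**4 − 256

(a + 4)·(a − 4)·(a**2 + 16)

Difference of squares twice: with A = a and B = 4, A⁴ − B⁴ = (A² − B²)(A² + B²), and A² − B² factors again.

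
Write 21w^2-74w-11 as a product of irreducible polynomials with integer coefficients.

Need a pair with product 21·(-11) = -231 and sum -74: that's 3 and -77.
Split the middle term: 21w^2+3w - 77w-11 = 3w(7w+1) - 11(7w+1).

(3w-11)(7w+1)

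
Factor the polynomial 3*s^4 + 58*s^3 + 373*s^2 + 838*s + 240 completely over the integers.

(3*s + 1)*(s + 5)*(s + 6)*(s + 8)

Testing divisors of the constant over divisors of the leading coefficient, s = -1/3 is a root, so (3*s + 1) is a factor; dividing leaves s^3 + 19*s^2 + 118*s + 240.
Next, s = -5 is a root, giving the factor (s + 5) and quotient s^2 + 14*s + 48.
The remaining quadratic factors as (s + 6)(s + 8).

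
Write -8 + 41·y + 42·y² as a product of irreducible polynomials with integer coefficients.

Need a pair with product 42·(-8) = -336 and sum 41: that's -7 and 48.
Split the middle term: 42·y² - 7·y + 48·y - 8 = 7·y·(6·y - 1) + 8·(6·y - 1).

(6·y - 1)·(7·y + 8)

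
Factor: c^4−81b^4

(c−3b)(c+3b)(c^2+9b^2)

(c)⁴ − (3b)⁴ = ((c)² − (3b)²)((c)² + (3b)²); the first factor splits again, the second (c^2+9b^2) is irreducible.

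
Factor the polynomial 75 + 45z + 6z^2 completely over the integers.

Pull out the common factor 3, then factor the remaining trinomial.

3(2z + 5)(z + 5)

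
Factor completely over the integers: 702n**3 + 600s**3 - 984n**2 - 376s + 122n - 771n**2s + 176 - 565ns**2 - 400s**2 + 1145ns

Group: 9n(78n**2 - 155ns - 40n + 75s**2 + 25s - 22) + (8s - 8)(78n**2 - 155ns - 40n + 75s**2 + 25s - 22); both groups contain (78n**2 - 155ns - 40n + 75s**2 + 25s - 22), so (9n + 8s - 8) is a factor with cofactor 78n**2 - 155ns - 40n + 75s**2 + 25s - 22.
The cofactor groups again: 78n**2 - 155ns - 40n + 75s**2 + 25s - 22 = 6n(13n - 15s - 11) + (-5s + 2)(13n - 15s - 11); both groups contain (13n - 15s - 11), giving (6n - 5s + 2)(13n - 15s - 11).

(13n - 15s - 11)(6n - 5s + 2)(9n + 8s - 8)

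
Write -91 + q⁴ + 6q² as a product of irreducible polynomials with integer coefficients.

Substitute u = q² to get a quadratic in u, then factor.
q² + 13 is irreducible over ℤ (always positive, so no real roots).
q² - 7 is irreducible over ℤ (7 is not a perfect square).

(q² + 13)(q² - 7)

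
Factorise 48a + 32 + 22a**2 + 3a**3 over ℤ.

(3a + 4)(a + 2)(a + 4)

Testing divisors of the constant over divisors of the leading coefficient, a = -4 is a root, so (a + 4) is a factor; dividing leaves 3a**2 + 10a + 8.
The remaining quadratic factors as (3a + 4)(a + 2).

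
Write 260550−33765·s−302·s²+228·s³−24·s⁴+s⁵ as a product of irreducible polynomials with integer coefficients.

(s+10)·(s−15)·(s−9)·(s²−10·s+193)

Trying the rational-root candidates, s = −10 is a root, so (s+10) divides it; the quotient is s⁴−34·s³+568·s²−5982·s+26055.
Then s = 15 is a root, giving the factor (s−15) and quotient s³−19·s²+283·s−1737.
Next, s = 9 is a root, so (s−9) divides it; the quotient is s²−10·s+193.
The quadratic s²−10·s+193 has discriminant −672 < 0 and is irreducible over ℤ.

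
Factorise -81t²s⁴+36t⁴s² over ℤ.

Pull out the common factor 9t²s²; 4t²-9s² is a difference of squares.

9s²t²(2t-3s)(2t+3s)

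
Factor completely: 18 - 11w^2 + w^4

(w + 3)(w - 3)(w^2 - 2)

Substitute u = w^2 to get a quadratic in u, then factor.
w^2 - 2 is irreducible over ℤ (2 is not a perfect square).
w^2 - 9 is a difference of squares.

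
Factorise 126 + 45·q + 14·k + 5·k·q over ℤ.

(5·q + 14)·(k + 9)

Group as (5·k·q + 14·k) + (45·q + 126) = k·(5·q + 14) + 9·(5·q + 14).
Both groups share the factor (5·q + 14).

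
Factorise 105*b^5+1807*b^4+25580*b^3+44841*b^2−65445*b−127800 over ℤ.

By the rational root theorem, b = −5/3 is a root, so (3*b+5) divides it; the quotient is 35*b^4+544*b^3+7620*b^2+2247*b−25560.
Then b = 8/5 is a root, so (5*b−8) divides it; the quotient is 7*b^3+120*b^2+1716*b+3195.
Next, b = −15/7 is a root, so (7*b+15) divides it; the quotient is b^2+15*b+213.
The quadratic b^2+15*b+213 has discriminant −627 < 0 and is irreducible over ℤ.

(3*b+5)*(5*b−8)*(7*b+15)*(b^2+15*b+213)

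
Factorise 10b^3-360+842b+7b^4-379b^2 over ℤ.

(7b-4)(b+9)(b-2)(b-5)

Among the possible rational roots, b = 2 is a root, giving the factor (b-2) and quotient 7b^3+24b^2-331b+180.
Continuing, b = -9 is a root, so (b+9) divides it; the quotient is 7b^2-39b+20.
The remaining quadratic factors as (b-5)(7b-4).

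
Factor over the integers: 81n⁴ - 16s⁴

Write as (9n²)² − (4s²)², then factor 9n² - 4s² once more.

(3n + 2s)(3n - 2s)(9n² + 4s²)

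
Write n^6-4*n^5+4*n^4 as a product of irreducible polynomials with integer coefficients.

n^4*(n-2)^2

Pull out the common factor n^4, leaving n^2-4*n+4.
Recognize a perfect-square trinomial with the parts 2 and n.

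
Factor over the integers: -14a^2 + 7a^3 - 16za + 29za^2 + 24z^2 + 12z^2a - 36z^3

Group: 3z(-12z^2 + 8za + 7a^2) + (a - 2)(-12z^2 + 8za + 7a^2); both groups contain (-12z^2 + 8za + 7a^2), so (3z + a - 2) is a factor with cofactor -12z^2 + 8za + 7a^2.
The cofactor groups again: -12z^2 + 8za + 7a^2 = -6z(2z + a) + 7a(2z + a); both groups contain (2z + a), giving -(6z - 7a)(2z + a).

-(6z - 7a)(2z + a)(3z + a - 2)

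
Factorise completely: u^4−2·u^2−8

Substitute w = u^2 to get a quadratic in w, then factor.
u^2−4 is a difference of squares.
u^2+2 is irreducible over ℤ (always positive, so no real roots).

(u+2)·(u−2)·(u^2+2)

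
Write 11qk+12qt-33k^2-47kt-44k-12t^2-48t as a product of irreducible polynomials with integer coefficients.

(q-3k-t-4)(11k+12t)

Group: q(11k+12t) + (-3k-t-4)(11k+12t); both groups contain (11k+12t).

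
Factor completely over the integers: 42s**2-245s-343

Pull out the common factor 7, then factor the remaining trinomial.

7(6s+7)(s-7)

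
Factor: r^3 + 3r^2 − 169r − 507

(r + 13)(r + 3)(r − 13)

Testing divisors of the constant over divisors of the leading coefficient, r = −3 is a root, so (r + 3) is a factor; dividing leaves r^2 − 169.
The remaining quadratic factors as (r − 13)(r + 13).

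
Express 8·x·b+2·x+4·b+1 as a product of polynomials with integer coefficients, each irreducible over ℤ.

Group as (8·x·b+2·x) + (4·b+1) = 2·x·(4·b+1) + (4·b+1).
Both groups share the factor (4·b+1).

(2·x+1)·(4·b+1)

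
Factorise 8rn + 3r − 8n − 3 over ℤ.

Group as (8rn + 3r) + (−8n − 3) = r(8n + 3) − (8n + 3).
Both groups share the factor (8n + 3).

(8n + 3)(r − 1)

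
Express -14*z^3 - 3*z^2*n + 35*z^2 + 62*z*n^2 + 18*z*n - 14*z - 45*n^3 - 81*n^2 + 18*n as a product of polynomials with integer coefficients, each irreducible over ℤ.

Group: 7*z*(-2*z^2 - 3*z*n + 5*z + 5*n^2 + 9*n - 2) - 9*n*(-2*z^2 - 3*z*n + 5*z + 5*n^2 + 9*n - 2); both groups contain (-2*z^2 - 3*z*n + 5*z + 5*n^2 + 9*n - 2), so (7*z - 9*n) is a factor with cofactor -2*z^2 - 3*z*n + 5*z + 5*n^2 + 9*n - 2.
The cofactor groups again: -2*z^2 - 3*z*n + 5*z + 5*n^2 + 9*n - 2 = -z*(2*z + 5*n - 1) + (n + 2)*(2*z + 5*n - 1); both groups contain (2*z + 5*n - 1), giving -(z - n - 2)*(2*z + 5*n - 1).

-(7*z - 9*n)*(z - n - 2)*(2*z + 5*n - 1)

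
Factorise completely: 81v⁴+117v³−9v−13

Group as (81v⁴−9v) + (117v³−13) = 9v(9v³−1) + 13(9v³−1).
Both groups share the factor (9v³−1).

(9v+13)(9v³−1)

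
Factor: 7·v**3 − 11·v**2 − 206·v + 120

Among the possible rational roots, v = 4/7 is a root, so (7·v − 4) is a factor; dividing leaves v**2 − v − 30.
The remaining quadratic factors as (v + 5)(v − 6).

(7·v − 4)·(v + 5)·(v − 6)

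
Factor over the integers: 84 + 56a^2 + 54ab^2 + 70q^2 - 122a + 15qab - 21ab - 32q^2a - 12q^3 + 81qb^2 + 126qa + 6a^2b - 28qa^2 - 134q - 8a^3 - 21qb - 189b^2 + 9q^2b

-(3q + 2a - 7)(4q + 4a + 9b - 6)(q + a - 3b - 2)

Group: 4q(-3q^2 - 5qa + 9qb + 13q - 2a^2 + 6ab + 11a - 21b - 14) + (4a + 9b - 6)(-3q^2 - 5qa + 9qb + 13q - 2a^2 + 6ab + 11a - 21b - 14); both groups contain (-3q^2 - 5qa + 9qb + 13q - 2a^2 + 6ab + 11a - 21b - 14), so (4q + 4a + 9b - 6) is a factor with cofactor -3q^2 - 5qa + 9qb + 13q - 2a^2 + 6ab + 11a - 21b - 14.
The cofactor groups again: -3q^2 - 5qa + 9qb + 13q - 2a^2 + 6ab + 11a - 21b - 14 = -q(3q + 2a - 7) + (-a + 3b + 2)(3q + 2a - 7); both groups contain (3q + 2a - 7), giving -(q + a - 3b - 2)(3q + 2a - 7).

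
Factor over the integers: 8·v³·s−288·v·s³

8·s·v·(v−6·s)·(v+6·s)

Factor out 8·v·s, leaving v²−36·s², which is a difference of two squares.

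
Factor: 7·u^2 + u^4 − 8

(u + 1)·(u − 1)·(u^2 + 8)

Substitute w = u^2 to get a quadratic in w, then factor.
u^2 + 8 is irreducible over ℤ (always positive, so no real roots).
u^2 − 1 is a difference of squares.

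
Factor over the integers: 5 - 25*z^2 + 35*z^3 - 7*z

Group as (35*z^3 - 7*z) + (-25*z^2 + 5) = 7*z*(5*z^2 - 1) - 5*(5*z^2 - 1).
Both groups share the factor (5*z^2 - 1).

(7*z - 5)*(5*z^2 - 1)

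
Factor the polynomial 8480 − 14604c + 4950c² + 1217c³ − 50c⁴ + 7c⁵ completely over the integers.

Among the possible rational roots, c = −5 is a root, so (c + 5) is a factor; dividing leaves 7c⁴ − 85c³ + 1642c² − 3260c + 1696.
Continuing, c = 1 is a root, so (c − 1) is a factor; dividing leaves 7c³ − 78c² + 1564c − 1696.
Next, c = 8/7 is a root, so (7c − 8) divides it; the quotient is c² − 10c + 212.
The quadratic c² − 10c + 212 has discriminant −748 < 0 and is irreducible over ℤ.

(7c − 8)(c + 5)(c − 1)(c² − 10c + 212)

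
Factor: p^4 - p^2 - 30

(p^2 + 5)(p^2 - 6)

Substitute u = p^2 to get a quadratic in u, then factor.
p^2 + 5 is irreducible over ℤ (always positive, so no real roots).
p^2 - 6 is irreducible over ℤ (6 is not a perfect square).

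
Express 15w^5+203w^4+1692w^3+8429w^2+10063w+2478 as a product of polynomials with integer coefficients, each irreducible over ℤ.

(3w+1)(5w+6)(w+7)(w^2+5w+59)

By the rational root theorem, w = -6/5 is a root, giving the factor (5w+6) and quotient 3w^4+37w^3+294w^2+1333w+413.
Continuing, w = -7 is a root, giving the factor (w+7) and quotient 3w^3+16w^2+182w+59.
Continuing, w = -1/3 is a root, so (3w+1) is a factor; dividing leaves w^2+5w+59.
The quadratic w^2+5w+59 has discriminant -211 < 0 and is irreducible over ℤ.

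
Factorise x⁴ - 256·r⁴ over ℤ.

(x - 4·r)·(x + 4·r)·(x² + 16·r²)

Difference of squares twice: with A = x and B = 4·r, A⁴ − B⁴ = (A² − B²)(A² + B²), and A² − B² factors again.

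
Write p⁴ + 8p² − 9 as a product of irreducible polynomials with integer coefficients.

(p + 1)(p − 1)(p² + 9)

Substitute u = p² to get a quadratic in u, then factor.
p² + 9 is irreducible over ℤ (sum of squares).
p² − 1 is a difference of squares.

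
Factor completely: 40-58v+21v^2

Need a pair with product 21·40 = 840 and sum -58: that's -30 and -28.
Split the middle term: 21v^2-30v - 28v+40 = 3v(7v-10) - 4(7v-10).

(3v-4)(7v-10)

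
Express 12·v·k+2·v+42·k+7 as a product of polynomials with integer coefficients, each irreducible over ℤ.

Group as (12·v·k+2·v) + (42·k+7) = 2·v·(6·k+1) + 7·(6·k+1).
Both groups share the factor (6·k+1).

(2·v+7)·(6·k+1)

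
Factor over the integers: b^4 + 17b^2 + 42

Substitute u = b^2 to get a quadratic in u, then factor.
b^2 + 3 is irreducible over ℤ (always positive, so no real roots).
b^2 + 14 is irreducible over ℤ (always positive, so no real roots).

(b^2 + 14)(b^2 + 3)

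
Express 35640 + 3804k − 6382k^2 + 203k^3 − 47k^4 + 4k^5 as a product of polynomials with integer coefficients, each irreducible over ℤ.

By the rational root theorem, k = 15 is a root, so (k − 15) divides it; the quotient is 4k^4 + 13k^3 + 398k^2 − 412k − 2376.
Then k = −2 is a root, so (k + 2) divides it; the quotient is 4k^3 + 5k^2 + 388k − 1188.
Then k = 11/4 is a root, giving the factor (4k − 11) and quotient k^2 + 4k + 108.
The quadratic k^2 + 4k + 108 has discriminant −416 < 0 and is irreducible over ℤ.

(4k − 11)(k + 2)(k − 15)(k^2 + 4k + 108)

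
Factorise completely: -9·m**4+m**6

Every term has a factor of m**4; factoring it out leaves m**2-9.
Recognize a difference of squares with the parts m and 3.

m**4·(m+3)·(m-3)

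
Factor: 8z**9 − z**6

Factor out z**6 first: what remains is 8z**3 − 1.
Recognize a difference of cubes with the parts 2z and 1.

z**6(2z − 1)(4z**2 + 2z + 1)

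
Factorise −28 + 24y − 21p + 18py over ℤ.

(3p + 4)(6y − 7)

Group as (18py − 21p) + (24y − 28) = 3p(6y − 7) + 4(6y − 7).
Both groups share the factor (6y − 7).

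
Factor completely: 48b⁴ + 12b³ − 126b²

6b²(2b − 3)(4b + 7)

Pull out the common factor 6b², then factor the remaining trinomial.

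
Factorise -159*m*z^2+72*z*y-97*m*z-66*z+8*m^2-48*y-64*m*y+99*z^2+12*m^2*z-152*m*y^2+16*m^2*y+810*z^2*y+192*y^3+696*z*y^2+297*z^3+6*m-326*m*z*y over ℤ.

(4*m-9*z-6*y+3)*(3*z+4*y+2)*(m-11*z-8*y)

Group: 3*z*(4*m^2-53*m*z-38*m*y+3*m+99*z^2+138*z*y-33*z+48*y^2-24*y) + (4*y+2)*(4*m^2-53*m*z-38*m*y+3*m+99*z^2+138*z*y-33*z+48*y^2-24*y); both groups contain (4*m^2-53*m*z-38*m*y+3*m+99*z^2+138*z*y-33*z+48*y^2-24*y), so (3*z+4*y+2) is a factor with cofactor 4*m^2-53*m*z-38*m*y+3*m+99*z^2+138*z*y-33*z+48*y^2-24*y.
The cofactor groups again: 4*m^2-53*m*z-38*m*y+3*m+99*z^2+138*z*y-33*z+48*y^2-24*y = m*(4*m-9*z-6*y+3) + (-11*z-8*y)*(4*m-9*z-6*y+3); both groups contain (4*m-9*z-6*y+3), giving (m-11*z-8*y)*(4*m-9*z-6*y+3).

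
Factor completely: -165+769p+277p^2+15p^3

Testing divisors of the constant over divisors of the leading coefficient, p = -15 is a root, so (p+15) is a factor; dividing leaves 15p^2+52p-11.
The remaining quadratic factors as (3p+11)(5p-1).

(3p+11)(5p-1)(p+15)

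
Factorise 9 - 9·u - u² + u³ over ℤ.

(u + 3)·(u - 1)·(u - 3)

Testing divisors of the constant over divisors of the leading coefficient, u = 3 is a root, giving the factor (u - 3) and quotient u² + 2·u - 3.
The remaining quadratic factors as (u + 3)(u - 1).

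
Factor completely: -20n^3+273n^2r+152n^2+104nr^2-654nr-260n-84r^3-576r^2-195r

-(4n+3r)(5n-2r-13)(n-14r-5)

Group: n(-20n^2-7nr+52n+6r^2+39r) + (-14r-5)(-20n^2-7nr+52n+6r^2+39r); both groups contain (-20n^2-7nr+52n+6r^2+39r), so (n-14r-5) is a factor with cofactor -20n^2-7nr+52n+6r^2+39r.
The cofactor groups again: -20n^2-7nr+52n+6r^2+39r = -5n(4n+3r) + (2r+13)(4n+3r); both groups contain (4n+3r), giving -(5n-2r-13)(4n+3r).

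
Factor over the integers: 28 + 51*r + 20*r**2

Need a pair with product 20·28 = 560 and sum 51: that's 35 and 16.
Split the middle term: 20*r**2 + 35*r + 16*r + 28 = 5*r*(4*r + 7) + 4*(4*r + 7).

(4*r + 7)*(5*r + 4)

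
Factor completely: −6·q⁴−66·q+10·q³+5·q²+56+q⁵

Testing divisors of the constant over divisors of the leading coefficient, q = 4 is a root, so (q−4) divides it; the quotient is q⁴−2·q³+2·q²+13·q−14.
Continuing, q = −2 is a root, so (q+2) divides it; the quotient is q³−4·q²+10·q−7.
Next, q = 1 is a root, so (q−1) divides it; the quotient is q²−3·q+7.
The quadratic q²−3·q+7 has discriminant −19 < 0 and is irreducible over ℤ.

(q+2)·(q−1)·(q−4)·(q²−3·q+7)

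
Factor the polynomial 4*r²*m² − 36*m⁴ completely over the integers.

Factor out 4*m², leaving r² − 9*m², which is a difference of two squares.

4*m²*(r − 3*m)*(r + 3*m)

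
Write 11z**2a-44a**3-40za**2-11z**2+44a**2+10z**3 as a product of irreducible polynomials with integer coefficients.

Group: z(10z**2-9za-11z-22a**2+22a) + 2a(10z**2-9za-11z-22a**2+22a); both groups contain (10z**2-9za-11z-22a**2+22a), so (z+2a) is a factor with cofactor 10z**2-9za-11z-22a**2+22a.
The cofactor groups again: 10z**2-9za-11z-22a**2+22a = z(10z+11a-11) - 2a(10z+11a-11); both groups contain (10z+11a-11), giving (z-2a)(10z+11a-11).

(z-2a)(10z+11a-11)(z+2a)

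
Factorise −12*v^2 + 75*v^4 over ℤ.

3*v^2*(5*v + 2)*(5*v − 2)

Pull out the common factor 3*v^2; 25*v^2 − 4 is a difference of squares.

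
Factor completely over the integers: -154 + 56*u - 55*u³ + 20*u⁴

Group as (20*u⁴ + 56*u) + (-55*u³ - 154) = 4*u*(5*u³ + 14) - 11*(5*u³ + 14).
Both groups share the factor (5*u³ + 14).

(4*u - 11)*(5*u³ + 14)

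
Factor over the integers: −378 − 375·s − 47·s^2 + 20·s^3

Trying the rational-root candidates, s = −9/4 is a root, so (4·s + 9) divides it; the quotient is 5·s^2 − 23·s − 42.
The remaining quadratic factors as (s − 6)(5·s + 7).

(4·s + 9)·(5·s + 7)·(s − 6)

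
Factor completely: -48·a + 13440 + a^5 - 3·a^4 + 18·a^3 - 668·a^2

(a + 4)·(a - 5)·(a - 8)·(a^2 + 6·a + 84)

By the rational root theorem, a = 5 is a root, giving the factor (a - 5) and quotient a^4 + 2·a^3 + 28·a^2 - 528·a - 2688.
Next, a = 8 is a root, so (a - 8) is a factor; dividing leaves a^3 + 10·a^2 + 108·a + 336.
Continuing, a = -4 is a root, so (a + 4) divides it; the quotient is a^2 + 6·a + 84.
The quadratic a^2 + 6·a + 84 has discriminant -300 < 0 and is irreducible over ℤ.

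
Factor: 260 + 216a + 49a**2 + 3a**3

Among the possible rational roots, a = -10 is a root, so (a + 10) divides it; the quotient is 3a**2 + 19a + 26.
The remaining quadratic factors as (3a + 13)(a + 2).

(3a + 13)(a + 10)(a + 2)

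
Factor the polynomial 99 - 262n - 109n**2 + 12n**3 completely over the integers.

Trying the rational-root candidates, n = -9/4 is a root, giving the factor (4n + 9) and quotient 3n**2 - 34n + 11.
The remaining quadratic factors as (3n - 1)(n - 11).

(3n - 1)(4n + 9)(n - 11)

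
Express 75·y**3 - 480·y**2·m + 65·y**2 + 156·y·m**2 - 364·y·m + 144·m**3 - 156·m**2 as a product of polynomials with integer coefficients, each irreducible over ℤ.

Group: 5·y·(15·y**2 - 102·y·m + 13·y + 72·m**2 - 78·m) + 2·m·(15·y**2 - 102·y·m + 13·y + 72·m**2 - 78·m); both groups contain (15·y**2 - 102·y·m + 13·y + 72·m**2 - 78·m), so (5·y + 2·m) is a factor with cofactor 15·y**2 - 102·y·m + 13·y + 72·m**2 - 78·m.
The cofactor groups again: 15·y**2 - 102·y·m + 13·y + 72·m**2 - 78·m = 15·y·(y - 6·m) + (-12·m + 13)·(y - 6·m); both groups contain (y - 6·m), giving (15·y - 12·m + 13)·(y - 6·m).

(15·y - 12·m + 13)·(y - 6·m)·(5·y + 2·m)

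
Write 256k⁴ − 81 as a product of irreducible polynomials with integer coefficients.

Difference of squares twice: with A = 4k and B = 3, A⁴ − B⁴ = (A² − B²)(A² + B²), and A² − B² factors again.

(4k + 3)(4k − 3)(16k² + 9)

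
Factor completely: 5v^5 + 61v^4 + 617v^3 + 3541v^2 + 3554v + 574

(5v + 1)(v + 1)(v + 7)(v^2 + 4v + 82)

Among the possible rational roots, v = -7 is a root, so (v + 7) is a factor; dividing leaves 5v^4 + 26v^3 + 435v^2 + 496v + 82.
Continuing, v = -1 is a root, so (v + 1) divides it; the quotient is 5v^3 + 21v^2 + 414v + 82.
Next, v = -1/5 is a root, so (5v + 1) is a factor; dividing leaves v^2 + 4v + 82.
The quadratic v^2 + 4v + 82 has discriminant -312 < 0 and is irreducible over ℤ.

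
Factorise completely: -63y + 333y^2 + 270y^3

9y(5y + 7)(6y - 1)

Pull out the common factor 9y, then factor the remaining trinomial.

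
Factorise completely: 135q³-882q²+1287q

9q(3q-13)(5q-11)

Pull out the common factor 9q, then factor the remaining trinomial.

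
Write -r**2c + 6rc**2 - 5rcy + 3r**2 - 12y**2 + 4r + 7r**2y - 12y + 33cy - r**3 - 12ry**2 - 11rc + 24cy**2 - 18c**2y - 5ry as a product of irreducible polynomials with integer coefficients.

-(r - 2c + 1)(r + 3c - 4y - 4)(r - 3y)

Group: r(-r**2 - 3rc + 7ry + 4r + 9cy - 12y**2 - 12y) + (-2c + 1)(-r**2 - 3rc + 7ry + 4r + 9cy - 12y**2 - 12y); both groups contain (-r**2 - 3rc + 7ry + 4r + 9cy - 12y**2 - 12y), so (r - 2c + 1) is a factor with cofactor -r**2 - 3rc + 7ry + 4r + 9cy - 12y**2 - 12y.
The cofactor groups again: -r**2 - 3rc + 7ry + 4r + 9cy - 12y**2 - 12y = -r(r + 3c - 4y - 4) + 3y(r + 3c - 4y - 4); both groups contain (r + 3c - 4y - 4), giving -(r - 3y)(r + 3c - 4y - 4).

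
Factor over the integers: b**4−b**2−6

(b**2+2)(b**2−3)

Substitute u = b**2 to get a quadratic in u, then factor.
b**2+2 is irreducible over ℤ (always positive, so no real roots).
b**2−3 is irreducible over ℤ (3 is not a perfect square).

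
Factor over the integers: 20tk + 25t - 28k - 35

Group as (20tk + 25t) + (-28k - 35) = 5t(4k + 5) - 7(4k + 5).
Both groups share the factor (4k + 5).

(4k + 5)(5t - 7)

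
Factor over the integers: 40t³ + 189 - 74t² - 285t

(2t - 7)(4t + 9)(5t - 3)

Testing divisors of the constant over divisors of the leading coefficient, t = -9/4 is a root, so (4t + 9) divides it; the quotient is 10t² - 41t + 21.
The remaining quadratic factors as (2t - 7)(5t - 3).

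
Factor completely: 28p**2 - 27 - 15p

(4p + 3)(7p - 9)

Need a pair with product 28·(-27) = -756 and sum -15: that's 21 and -36.
Split the middle term: 28p**2 + 21p - 36p - 27 = 7p(4p + 3) - 9(4p + 3).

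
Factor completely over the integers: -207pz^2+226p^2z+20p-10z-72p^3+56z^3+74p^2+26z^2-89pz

Group: 9p(-8p^2+18pz+10p-7z^2-5z) + (-8z+2)(-8p^2+18pz+10p-7z^2-5z); both groups contain (-8p^2+18pz+10p-7z^2-5z), so (9p-8z+2) is a factor with cofactor -8p^2+18pz+10p-7z^2-5z.
The cofactor groups again: -8p^2+18pz+10p-7z^2-5z = -4p(2p-z) + (7z+5)(2p-z); both groups contain (2p-z), giving -(4p-7z-5)(2p-z).

-(2p-z)(4p-7z-5)(9p-8z+2)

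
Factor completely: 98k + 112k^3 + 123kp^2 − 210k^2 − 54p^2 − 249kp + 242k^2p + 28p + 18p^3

(2k + 3p − 2)(7k + 2p)(8k + 3p − 7)

Group: 8k(14k^2 + 25kp − 14k + 6p^2 − 4p) + (3p − 7)(14k^2 + 25kp − 14k + 6p^2 − 4p); both groups contain (14k^2 + 25kp − 14k + 6p^2 − 4p), so (8k + 3p − 7) is a factor with cofactor 14k^2 + 25kp − 14k + 6p^2 − 4p.
The cofactor groups again: 14k^2 + 25kp − 14k + 6p^2 − 4p = 7k(2k + 3p − 2) + 2p(2k + 3p − 2); both groups contain (2k + 3p − 2), giving (7k + 2p)(2k + 3p − 2).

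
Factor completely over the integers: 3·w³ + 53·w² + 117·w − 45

(3·w − 1)·(w + 15)·(w + 3)

By the rational root theorem, w = −15 is a root, giving the factor (w + 15) and quotient 3·w² + 8·w − 3.
The remaining quadratic factors as (w + 3)(3·w − 1).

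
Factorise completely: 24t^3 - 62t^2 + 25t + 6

Testing divisors of the constant over divisors of the leading coefficient, t = -1/6 is a root, giving the factor (6t + 1) and quotient 4t^2 - 11t + 6.
The remaining quadratic factors as (4t - 3)(t - 2).

(4t - 3)(6t + 1)(t - 2)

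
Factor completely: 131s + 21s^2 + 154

Need a pair with product 21·154 = 3234 and sum 131: that's 33 and 98.
Split the middle term: 21s^2 + 33s + 98s + 154 = 3s(7s + 11) + 14(7s + 11).

(3s + 14)(7s + 11)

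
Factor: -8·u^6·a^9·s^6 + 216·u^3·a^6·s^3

-8·a^6·s^3·u^3·(u·a·s - 3)·(u^2·a^2·s^2 + 3·u·a·s + 9)

Pull out the common factor 8·u^3·a^6·s^3, leaving -u^3·a^3·s^3 + 27.
Recognize a difference of cubes with the parts 3 and u·a·s.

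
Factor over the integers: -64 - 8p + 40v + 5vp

Group as (5vp + 40v) + (-8p - 64) = 5v(p + 8) - 8(p + 8).
Both groups share the factor (p + 8).

(5v - 8)(p + 8)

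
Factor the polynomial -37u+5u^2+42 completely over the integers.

(5u-7)(u-6)

Need a pair with product 5·42 = 210 and sum -37: that's -7 and -30.
Split the middle term: 5u^2-7u - 30u+42 = u(5u-7) - 6(5u-7).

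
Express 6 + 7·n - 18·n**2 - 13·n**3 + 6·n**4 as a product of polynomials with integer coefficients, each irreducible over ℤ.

(2·n + 1)·(3·n - 2)·(n + 1)·(n - 3)

Trying the rational-root candidates, n = -1/2 is a root, so (2·n + 1) divides it; the quotient is 3·n**3 - 8·n**2 - 5·n + 6.
Continuing, n = -1 is a root, giving the factor (n + 1) and quotient 3·n**2 - 11·n + 6.
The remaining quadratic factors as (3·n - 2)(n - 3).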